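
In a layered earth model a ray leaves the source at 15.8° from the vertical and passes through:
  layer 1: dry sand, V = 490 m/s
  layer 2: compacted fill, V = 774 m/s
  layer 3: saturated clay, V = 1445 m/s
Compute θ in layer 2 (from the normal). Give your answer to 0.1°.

Snell's law across each interface conserves sin θ / V, so sin θ_2 = V_2·sin θ₁/V₁.
sin θ_2 = 774 × sin 15.8° / 490 = 0.4301.
θ_2 = arcsin 0.4301 = 25.47°.

25.5°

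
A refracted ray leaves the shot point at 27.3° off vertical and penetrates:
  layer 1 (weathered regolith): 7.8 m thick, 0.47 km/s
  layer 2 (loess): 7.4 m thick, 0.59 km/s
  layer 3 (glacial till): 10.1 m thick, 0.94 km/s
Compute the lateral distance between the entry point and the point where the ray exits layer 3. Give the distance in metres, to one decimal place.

32.5 m

Apply Snell's law at each interface; in layer i the horizontal offset is hᵢ·tan θᵢ.
Layer 1: θ = 27.30°; offset = 7.8·tan 27.30° = 4.026 m.
Layer 2: sin θ = 0.59·sin 27.3°/0.47 = 0.5758, θ = 35.15°; offset = 7.4·tan 35.15° = 5.211 m.
Layer 3: sin θ = 0.94·sin 27.3°/0.47 = 0.9173, θ = 66.53°; offset = 10.1·tan 66.53° = 23.267 m.
Summing the layer offsets gives 32.503 m.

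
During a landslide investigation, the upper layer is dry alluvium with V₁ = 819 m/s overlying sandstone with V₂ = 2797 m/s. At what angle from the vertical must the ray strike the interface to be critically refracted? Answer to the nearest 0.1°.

Critical incidence: sin θ_c = V₁/V₂ = 819/2797 = 0.2928.
θ_c = arcsin 0.2928 = 17.03°.

17.0°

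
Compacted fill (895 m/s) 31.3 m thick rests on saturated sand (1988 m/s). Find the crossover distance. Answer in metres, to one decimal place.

x_cross = 2h·√((V₂+V₁)/(V₂−V₁)).
(V₂+V₁)/(V₂−V₁) = (1988+895)/(1988−895) = 2.6377; √ = 1.6241.
x_cross = 2·31.3·1.6241 = 101.67 m.

101.7 m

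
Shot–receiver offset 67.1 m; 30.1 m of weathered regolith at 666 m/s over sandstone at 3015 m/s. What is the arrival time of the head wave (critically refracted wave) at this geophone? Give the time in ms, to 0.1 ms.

110.4 ms

θ_c = arcsin(V₁/V₂) = arcsin(666/3015) = 12.76°, cos θ_c = 0.9753.
Intercept time tᵢ = 2h cos θ_c / V₁ = 2·30.1·0.9753/666 = 0.08816 s.
t = x/V₂ + tᵢ = 67.1/3015 + 0.08816 = 0.11041 s.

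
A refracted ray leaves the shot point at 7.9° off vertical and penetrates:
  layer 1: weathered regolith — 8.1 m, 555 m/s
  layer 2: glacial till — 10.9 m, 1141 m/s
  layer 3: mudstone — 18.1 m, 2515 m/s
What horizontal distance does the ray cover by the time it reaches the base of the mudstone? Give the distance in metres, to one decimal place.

18.7 m

Ray parameter p = sin 7.9° / 555 m/s = 2.4765e-04 s/m.
Layer 1: θ = 7.90°; offset = 8.1·tan 7.90° = 1.124 m.
Layer 2: sin θ = p·1141 = 0.2826 → θ = 16.41°; offset = 10.9·tan 16.41° = 3.211 m.
Layer 3: sin θ = p·2515 = 0.6228 → θ = 38.52°; offset = 18.1·tan 38.52° = 14.409 m.
Total horizontal offset = 18.744 m.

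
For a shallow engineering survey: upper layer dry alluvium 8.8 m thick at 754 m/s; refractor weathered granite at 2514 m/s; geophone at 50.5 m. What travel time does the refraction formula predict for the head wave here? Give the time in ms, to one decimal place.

t = x/V₂ + 2h·√(V₂²−V₁²)/(V₁V₂).
√(V₂²−V₁²) = √(2514²−754²) = 2398.3 m/s; delay term = 2·8.8·2398.3/(754·2514) = 0.02227 s.
t = 50.5/2514 + 0.02227 = 0.04236 s.

42.4 ms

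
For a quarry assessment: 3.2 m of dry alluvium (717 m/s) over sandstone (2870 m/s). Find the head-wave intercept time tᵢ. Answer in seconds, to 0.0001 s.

tᵢ = 2h·√(V₂²−V₁²)/(V₁V₂).
√(V₂²−V₁²) = √(2870²−717²) = 2779.0 m/s.
tᵢ = 2·3.2·2779.0/(717·2870) = 0.00864 s.

0.0086 s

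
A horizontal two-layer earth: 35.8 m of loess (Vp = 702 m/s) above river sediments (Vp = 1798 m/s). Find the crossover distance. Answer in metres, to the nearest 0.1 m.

108.1 m

θ_c = arcsin(702/1798) = 22.98°, so cos θ_c = 0.9206 and tᵢ = 2h cos θ_c/V₁ = 0.0939 s.
At crossover x/V₁ = x/V₂ + tᵢ ⇒ x = tᵢ/(1/V₁ − 1/V₂) = 0.09390/(1.4245e-03 − 5.5617e-04) = 108.14 m.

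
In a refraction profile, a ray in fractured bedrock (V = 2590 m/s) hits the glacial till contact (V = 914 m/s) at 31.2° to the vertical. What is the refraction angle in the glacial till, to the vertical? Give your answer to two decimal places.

Snell's law: sin θ₂ = (V₂/V₁)·sin θ₁ = (914/2590)·sin 31.2° = 0.1828.
θ₂ = sin⁻¹(0.1828) = 10.53° (from vertical).

10.53°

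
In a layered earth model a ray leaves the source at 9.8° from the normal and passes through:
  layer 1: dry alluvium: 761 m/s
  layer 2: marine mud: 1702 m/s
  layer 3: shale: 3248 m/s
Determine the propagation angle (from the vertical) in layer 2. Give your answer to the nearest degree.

22°

Ray parameter p = sin 9.8° / 761 = 2.2367e-04 s/m.
sin θ_2 = p·V_2 = 2.2367e-04 × 1702 = 0.3807.
θ_2 = arcsin 0.3807 = 22.38°.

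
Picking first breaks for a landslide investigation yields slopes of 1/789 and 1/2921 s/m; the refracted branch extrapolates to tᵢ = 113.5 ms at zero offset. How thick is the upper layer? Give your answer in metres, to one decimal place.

46.5 m

θ_c = arcsin(789/2921) = 15.67°; cos θ_c = 0.9628.
tᵢ = 2h cos θ_c/V₁ ⇒ h = tᵢ·V₁/(2 cos θ_c) = 0.1135·789/(2·0.9628) = 46.50 m.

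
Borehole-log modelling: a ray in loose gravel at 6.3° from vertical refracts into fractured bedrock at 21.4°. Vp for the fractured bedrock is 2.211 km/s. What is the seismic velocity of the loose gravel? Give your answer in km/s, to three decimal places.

sin 6.3° = 0.1097; sin 21.4° = 0.3649.
V₁ = V₂·(sin θ₁/sin θ₂) = 2.211·(0.1097/0.3649) = 0.665 km/s.

0.665 km/s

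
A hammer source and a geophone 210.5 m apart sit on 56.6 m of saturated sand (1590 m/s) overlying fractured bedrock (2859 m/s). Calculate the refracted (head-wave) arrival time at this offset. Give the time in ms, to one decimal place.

θ_c = arcsin(V₁/V₂) = arcsin(1590/2859) = 33.79°, cos θ_c = 0.8311.
Intercept time tᵢ = 2h cos θ_c / V₁ = 2·56.6·0.8311/1590 = 0.05917 s.
t = x/V₂ + tᵢ = 210.5/2859 + 0.05917 = 0.13280 s.

132.8 ms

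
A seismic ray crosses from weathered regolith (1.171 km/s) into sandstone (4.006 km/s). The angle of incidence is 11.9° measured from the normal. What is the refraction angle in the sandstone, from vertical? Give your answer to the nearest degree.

45°

sin θ₁/V₁ = sin θ₂/V₂ ⇒ sin θ₂ = 4.006·sin 11.9°/1.171 = 4.006·0.2062/1.171 = 0.7054.
θ₂ = sin⁻¹(0.7054) = 44.86° (from vertical).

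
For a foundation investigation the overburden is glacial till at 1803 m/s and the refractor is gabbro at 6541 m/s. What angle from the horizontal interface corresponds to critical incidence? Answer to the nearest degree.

74°

At critical incidence the refracted ray runs along the interface (θ₂ = 90°), so sin θ_c = V₁/V₂.
θ_c = arcsin(1803/6541) = arcsin 0.2756 = 16.00°.
Measured from the interface: 90° − 16.00° = 74.00°.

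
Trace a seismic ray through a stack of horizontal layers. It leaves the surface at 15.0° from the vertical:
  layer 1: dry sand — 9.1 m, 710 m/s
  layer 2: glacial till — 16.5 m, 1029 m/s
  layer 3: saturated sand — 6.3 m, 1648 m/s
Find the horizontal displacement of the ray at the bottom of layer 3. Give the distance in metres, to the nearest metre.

14 m

p = sin θ₁/V₁ = sin 15.0°/710 = 3.6453e-04 s/m is conserved through the stack.
Layer 1: θ = 15.00°; offset = 9.1·tan 15.00° = 2.438 m.
Layer 2: sin θ = p·1029 = 0.3751 → θ = 22.03°; offset = 16.5·tan 22.03° = 6.677 m.
Layer 3: sin θ = p·1648 = 0.6008 → θ = 36.92°; offset = 6.3·tan 36.92° = 4.734 m.
Σ offsets = 13.849 m.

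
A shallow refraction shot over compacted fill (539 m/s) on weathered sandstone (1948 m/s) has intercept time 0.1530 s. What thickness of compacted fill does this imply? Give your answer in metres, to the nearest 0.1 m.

42.9 m

θ_c = arcsin(539/1948) = 16.06°; cos θ_c = 0.9610.
tᵢ = 2h cos θ_c/V₁ ⇒ h = tᵢ·V₁/(2 cos θ_c) = 0.153·539/(2·0.9610) = 42.91 m.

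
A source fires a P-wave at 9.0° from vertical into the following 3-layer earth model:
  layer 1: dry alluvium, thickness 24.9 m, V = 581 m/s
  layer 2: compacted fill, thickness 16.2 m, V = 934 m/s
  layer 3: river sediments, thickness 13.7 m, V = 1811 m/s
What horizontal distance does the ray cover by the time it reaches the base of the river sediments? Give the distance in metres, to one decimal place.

Ray parameter p = sin 9.0° / 581 m/s = 2.6925e-04 s/m.
Layer 1: θ = 9.00°; offset = 24.9·tan 9.00° = 3.944 m.
Layer 2: sin θ = p·934 = 0.2515 → θ = 14.57°; offset = 16.2·tan 14.57° = 4.209 m.
Layer 3: sin θ = p·1811 = 0.4876 → θ = 29.18°; offset = 13.7·tan 29.18° = 7.652 m.
Σ offsets = 15.805 m.

15.8 m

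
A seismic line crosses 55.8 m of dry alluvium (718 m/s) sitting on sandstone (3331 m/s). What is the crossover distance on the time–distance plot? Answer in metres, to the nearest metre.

139 m

θ_c = arcsin(718/3331) = 12.45°, so cos θ_c = 0.9765 and tᵢ = 2h cos θ_c/V₁ = 0.1518 s.
At crossover x/V₁ = x/V₂ + tᵢ ⇒ x = tᵢ/(1/V₁ − 1/V₂) = 0.15178/(1.3928e-03 − 3.0021e-04) = 138.92 m.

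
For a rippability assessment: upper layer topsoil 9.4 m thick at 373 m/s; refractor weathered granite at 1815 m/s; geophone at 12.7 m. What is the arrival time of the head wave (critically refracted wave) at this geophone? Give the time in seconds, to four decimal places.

0.0563 s

t = x/V₂ + 2h·√(V₂²−V₁²)/(V₁V₂).
√(V₂²−V₁²) = √(1815²−373²) = 1776.3 m/s; delay term = 2·9.4·1776.3/(373·1815) = 0.04933 s.
t = 12.7/1815 + 0.04933 = 0.05632 s.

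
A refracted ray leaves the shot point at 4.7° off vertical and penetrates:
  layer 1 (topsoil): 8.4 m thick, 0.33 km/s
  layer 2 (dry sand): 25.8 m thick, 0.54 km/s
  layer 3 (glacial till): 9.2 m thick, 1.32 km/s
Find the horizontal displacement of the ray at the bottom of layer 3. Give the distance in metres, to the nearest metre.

Apply Snell's law at each interface; in layer i the horizontal offset is hᵢ·tan θᵢ.
Layer 1: θ = 4.70°; offset = 8.4·tan 4.70° = 0.691 m.
Layer 2: sin θ = 0.54·sin 4.7°/0.33 = 0.1341, θ = 7.71°; offset = 25.8·tan 7.71° = 3.491 m.
Layer 3: sin θ = 1.32·sin 4.7°/0.33 = 0.3278, θ = 19.13°; offset = 9.2·tan 19.13° = 3.192 m.
Σ offsets = 7.373 m.

7 m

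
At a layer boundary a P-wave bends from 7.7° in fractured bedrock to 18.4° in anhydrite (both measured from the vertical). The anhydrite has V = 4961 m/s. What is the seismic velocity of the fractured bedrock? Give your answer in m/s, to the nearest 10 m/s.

Snell's law: sin 7.7°/V₁ = sin 18.4°/V₂.
V₁ = V₂·sin 7.7°/sin 18.4° = 4961 × 0.4245 = 2105.84 m/s.

2110 m/s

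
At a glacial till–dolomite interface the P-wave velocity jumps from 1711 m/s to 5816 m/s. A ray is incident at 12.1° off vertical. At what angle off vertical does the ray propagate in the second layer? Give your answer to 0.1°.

Snell's law: sin θ₂ = (V₂/V₁)·sin θ₁ = (5816/1711)·sin 12.1° = 0.7125.
θ₂ = sin⁻¹(0.7125) = 45.44° (from vertical).

45.4°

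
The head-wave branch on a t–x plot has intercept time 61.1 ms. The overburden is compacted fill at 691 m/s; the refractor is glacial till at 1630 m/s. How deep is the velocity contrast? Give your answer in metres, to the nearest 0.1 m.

23.3 m

h = tᵢ·V₁·V₂ / (2·√(V₂²−V₁²)).
√(V₂²−V₁²) = √(1630² − 691²) = 1476.3 m/s.
h = 0.0611 s × 691 × 1630 / (2 × 1476.3) = 23.31 m.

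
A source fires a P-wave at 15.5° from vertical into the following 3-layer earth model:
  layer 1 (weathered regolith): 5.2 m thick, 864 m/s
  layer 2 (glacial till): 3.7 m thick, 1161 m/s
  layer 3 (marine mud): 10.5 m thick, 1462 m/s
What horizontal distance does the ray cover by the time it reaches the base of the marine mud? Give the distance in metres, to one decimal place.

8.2 m

Apply Snell's law at each interface; in layer i the horizontal offset is hᵢ·tan θᵢ.
Layer 1: θ = 15.50°; offset = 5.2·tan 15.50° = 1.442 m.
Layer 2: sin θ = 1161·sin 15.5°/864 = 0.3591, θ = 21.05°; offset = 3.7·tan 21.05° = 1.424 m.
Layer 3: sin θ = 1462·sin 15.5°/864 = 0.4522, θ = 26.89°; offset = 10.5·tan 26.89° = 5.324 m.
Summing the layer offsets gives 8.189 m.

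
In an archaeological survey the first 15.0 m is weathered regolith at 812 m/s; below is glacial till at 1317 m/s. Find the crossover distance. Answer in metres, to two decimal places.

x_cross = 2h·√((V₂+V₁)/(V₂−V₁)).
(V₂+V₁)/(V₂−V₁) = (1317+812)/(1317−812) = 4.2158; √ = 2.0533.
x_cross = 2·15.0·2.0533 = 61.60 m.

61.60 m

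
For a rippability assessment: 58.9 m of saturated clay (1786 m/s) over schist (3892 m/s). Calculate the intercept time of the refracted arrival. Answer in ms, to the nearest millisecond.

59 ms

θ_c = arcsin(V₁/V₂) = arcsin(1786/3892) = 27.32°; cos θ_c = 0.8885.
tᵢ = 2h·cos θ_c / V₁ = 2·58.9·0.8885 / 1786 = 0.05860 s.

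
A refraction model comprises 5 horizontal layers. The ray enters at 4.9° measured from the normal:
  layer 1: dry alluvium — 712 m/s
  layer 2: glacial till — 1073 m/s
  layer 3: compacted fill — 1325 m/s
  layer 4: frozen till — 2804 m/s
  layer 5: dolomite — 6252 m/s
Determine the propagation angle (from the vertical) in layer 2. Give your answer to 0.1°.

7.4°

Snell's law across each interface conserves sin θ / V, so sin θ_2 = V_2·sin θ₁/V₁.
sin θ_2 = 1073 × sin 4.9° / 712 = 0.1287.
θ_2 = arcsin 0.1287 = 7.40°.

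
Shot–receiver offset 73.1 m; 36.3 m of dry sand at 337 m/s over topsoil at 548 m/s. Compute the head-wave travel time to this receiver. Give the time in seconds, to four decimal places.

0.3033 s

θ_c = arcsin(V₁/V₂) = arcsin(337/548) = 37.95°, cos θ_c = 0.7886.
Intercept time tᵢ = 2h cos θ_c / V₁ = 2·36.3·0.7886/337 = 0.16988 s.
t = x/V₂ + tᵢ = 73.1/548 + 0.16988 = 0.30327 s.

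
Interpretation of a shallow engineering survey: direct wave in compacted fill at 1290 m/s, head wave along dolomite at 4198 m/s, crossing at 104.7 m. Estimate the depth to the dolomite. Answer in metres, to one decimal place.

h = (x_cross/2)·√((V₂−V₁)/(V₂+V₁)).
(V₂−V₁)/(V₂+V₁) = (4198−1290)/(4198+1290) = 0.5299; √ = 0.7279.
h = (104.7/2)·0.7279 = 38.11 m.

38.1 m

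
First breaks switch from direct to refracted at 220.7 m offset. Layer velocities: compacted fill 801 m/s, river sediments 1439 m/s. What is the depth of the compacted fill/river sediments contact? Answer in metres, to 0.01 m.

h = (x_cross/2)·√((V₂−V₁)/(V₂+V₁)).
(V₂−V₁)/(V₂+V₁) = (1439−801)/(1439+801) = 0.2848; √ = 0.5337.
h = (220.7/2)·0.5337 = 58.89 m.

58.89 m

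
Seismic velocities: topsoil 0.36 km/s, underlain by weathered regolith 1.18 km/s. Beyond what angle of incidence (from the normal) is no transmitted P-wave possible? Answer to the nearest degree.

Critical incidence: sin θ_c = V₁/V₂ = 0.36/1.18 = 0.3051.
θ_c = arcsin 0.3051 = 17.76°.

18°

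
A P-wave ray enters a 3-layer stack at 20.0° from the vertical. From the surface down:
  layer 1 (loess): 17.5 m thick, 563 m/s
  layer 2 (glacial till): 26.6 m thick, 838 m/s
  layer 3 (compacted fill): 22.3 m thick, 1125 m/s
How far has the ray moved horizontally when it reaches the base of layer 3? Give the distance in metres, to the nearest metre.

Apply Snell's law at each interface; in layer i the horizontal offset is hᵢ·tan θᵢ.
Layer 1: θ = 20.00°; offset = 17.5·tan 20.00° = 6.369 m.
Layer 2: sin θ = 838·sin 20.0°/563 = 0.5091, θ = 30.60°; offset = 26.6·tan 30.60° = 15.733 m.
Layer 3: sin θ = 1125·sin 20.0°/563 = 0.6834, θ = 43.11°; offset = 22.3·tan 43.11° = 20.877 m.
Total horizontal offset = 42.979 m.

43 m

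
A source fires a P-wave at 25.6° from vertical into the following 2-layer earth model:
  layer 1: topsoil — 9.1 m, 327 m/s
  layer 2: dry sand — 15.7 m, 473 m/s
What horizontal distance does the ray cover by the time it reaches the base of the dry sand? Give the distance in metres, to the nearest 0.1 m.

p = sin θ₁/V₁ = sin 25.6°/327 = 1.3214e-03 s/m is conserved through the stack.
Layer 1: θ = 25.60°; offset = 9.1·tan 25.60° = 4.360 m.
Layer 2: sin θ = p·473 = 0.6250 → θ = 38.68°; offset = 15.7·tan 38.68° = 12.570 m.
Σ offsets = 16.930 m.

16.9 m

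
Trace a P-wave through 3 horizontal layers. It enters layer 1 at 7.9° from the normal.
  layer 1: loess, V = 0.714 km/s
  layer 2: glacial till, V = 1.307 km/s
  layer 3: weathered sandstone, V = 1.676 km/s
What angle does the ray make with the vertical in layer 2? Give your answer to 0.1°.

14.6°

Ray parameter p = sin 7.9° / 0.714 = 1.9250e-01 s/km.
sin θ_2 = p·V_2 = 1.9250e-01 × 1.307 = 0.2516.
θ_2 = arcsin 0.2516 = 14.57°.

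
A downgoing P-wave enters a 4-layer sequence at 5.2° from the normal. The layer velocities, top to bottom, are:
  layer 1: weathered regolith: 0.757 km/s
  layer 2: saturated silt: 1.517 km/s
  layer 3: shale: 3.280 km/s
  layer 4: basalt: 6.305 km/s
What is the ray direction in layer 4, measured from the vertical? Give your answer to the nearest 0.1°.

49.0°

Ray parameter p = sin 5.2° / 0.757 = 1.1973e-01 s/km.
sin θ_4 = p·V_4 = 1.1973e-01 × 6.305 = 0.7549.
θ_4 = 49.01° from the vertical.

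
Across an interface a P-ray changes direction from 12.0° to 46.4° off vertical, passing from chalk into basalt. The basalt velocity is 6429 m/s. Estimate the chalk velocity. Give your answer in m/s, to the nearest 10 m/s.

sin 12.0° = 0.2079; sin 46.4° = 0.7242.
V₁ = V₂·(sin θ₁/sin θ₂) = 6429·(0.2079/0.7242) = 1845.78 m/s.

1850 m/s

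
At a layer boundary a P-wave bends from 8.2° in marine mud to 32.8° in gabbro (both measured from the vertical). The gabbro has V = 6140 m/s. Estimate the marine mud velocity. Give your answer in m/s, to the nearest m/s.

Snell's law: sin 8.2°/V₁ = sin 32.8°/V₂.
V₁ = V₂·sin 8.2°/sin 32.8° = 6140 × 0.2633 = 1616.63 m/s.

1617 m/s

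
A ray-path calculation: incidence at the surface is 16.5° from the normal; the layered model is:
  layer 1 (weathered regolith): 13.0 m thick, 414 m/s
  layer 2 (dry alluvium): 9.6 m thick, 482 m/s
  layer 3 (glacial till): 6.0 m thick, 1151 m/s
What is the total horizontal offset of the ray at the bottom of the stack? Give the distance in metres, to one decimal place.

14.9 m

Ray parameter p = sin 16.5° / 414 m/s = 6.8603e-04 s/m.
Layer 1: θ = 16.50°; offset = 13.0·tan 16.50° = 3.851 m.
Layer 2: sin θ = p·482 = 0.3307 → θ = 19.31°; offset = 9.6·tan 19.31° = 3.364 m.
Layer 3: sin θ = p·1151 = 0.7896 → θ = 52.15°; offset = 6.0·tan 52.15° = 7.721 m.
Σ offsets = 14.936 m.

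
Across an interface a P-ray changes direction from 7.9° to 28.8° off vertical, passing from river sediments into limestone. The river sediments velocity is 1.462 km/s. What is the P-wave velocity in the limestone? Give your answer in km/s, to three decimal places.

Snell's law: sin 7.9°/V₁ = sin 28.8°/V₂.
V₂ = V₁·sin 28.8°/sin 7.9° = 1.462 × 3.5051 = 5.124 km/s.

5.124 km/s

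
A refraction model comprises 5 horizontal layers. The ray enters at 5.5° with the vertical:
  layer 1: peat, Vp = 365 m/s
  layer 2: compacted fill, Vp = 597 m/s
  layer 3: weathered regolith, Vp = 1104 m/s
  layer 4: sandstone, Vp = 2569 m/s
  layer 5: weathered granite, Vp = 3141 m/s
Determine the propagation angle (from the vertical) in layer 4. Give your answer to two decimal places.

Ray parameter p = sin 5.5° / 365 = 2.6259e-04 s/m.
sin θ_4 = p·V_4 = 2.6259e-04 × 2569 = 0.6746.
θ_4 = 42.42° from the vertical.

42.42°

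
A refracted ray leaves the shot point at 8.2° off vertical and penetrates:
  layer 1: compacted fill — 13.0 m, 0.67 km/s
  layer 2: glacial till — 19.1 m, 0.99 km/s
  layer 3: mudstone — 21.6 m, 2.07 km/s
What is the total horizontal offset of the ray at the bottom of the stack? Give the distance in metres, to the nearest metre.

p = sin θ₁/V₁ = sin 8.2°/0.67 = 2.1288e-01 s/km is conserved through the stack.
Layer 1: θ = 8.20°; offset = 13.0·tan 8.20° = 1.873 m.
Layer 2: sin θ = p·0.99 = 0.2108 → θ = 12.17°; offset = 19.1·tan 12.17° = 4.118 m.
Layer 3: sin θ = p·2.07 = 0.4407 → θ = 26.15°; offset = 21.6·tan 26.15° = 10.603 m.
Summing the layer offsets gives 16.594 m.

17 m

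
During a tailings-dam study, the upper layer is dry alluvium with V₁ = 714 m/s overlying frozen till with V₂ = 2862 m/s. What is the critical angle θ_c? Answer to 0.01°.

At critical incidence the refracted ray runs along the interface (θ₂ = 90°), so sin θ_c = V₁/V₂.
θ_c = arcsin(714/2862) = arcsin 0.2495 = 14.45°.

14.45°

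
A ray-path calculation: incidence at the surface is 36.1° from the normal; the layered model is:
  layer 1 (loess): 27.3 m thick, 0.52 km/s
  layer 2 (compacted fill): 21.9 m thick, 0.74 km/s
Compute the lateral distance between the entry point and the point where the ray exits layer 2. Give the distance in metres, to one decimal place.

53.6 m

Apply Snell's law at each interface; in layer i the horizontal offset is hᵢ·tan θᵢ.
Layer 1: θ = 36.10°; offset = 27.3·tan 36.10° = 19.908 m.
Layer 2: sin θ = 0.74·sin 36.1°/0.52 = 0.8385, θ = 56.98°; offset = 21.9·tan 56.98° = 33.696 m.
Summing the layer offsets gives 53.604 m.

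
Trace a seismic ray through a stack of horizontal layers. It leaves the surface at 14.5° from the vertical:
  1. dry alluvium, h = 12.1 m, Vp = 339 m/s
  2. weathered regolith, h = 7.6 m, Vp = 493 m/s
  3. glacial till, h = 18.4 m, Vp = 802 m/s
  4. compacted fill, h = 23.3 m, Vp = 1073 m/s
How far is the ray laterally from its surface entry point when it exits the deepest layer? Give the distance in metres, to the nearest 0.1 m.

Apply Snell's law at each interface; in layer i the horizontal offset is hᵢ·tan θᵢ.
Layer 1: θ = 14.50°; offset = 12.1·tan 14.50° = 3.129 m.
Layer 2: sin θ = 493·sin 14.5°/339 = 0.3641, θ = 21.35°; offset = 7.6·tan 21.35° = 2.971 m.
Layer 3: sin θ = 802·sin 14.5°/339 = 0.5923, θ = 36.32°; offset = 18.4·tan 36.32° = 13.528 m.
Layer 4: sin θ = 1073·sin 14.5°/339 = 0.7925, θ = 52.42°; offset = 23.3·tan 52.42° = 30.277 m.
Total horizontal offset = 49.906 m.

49.9 m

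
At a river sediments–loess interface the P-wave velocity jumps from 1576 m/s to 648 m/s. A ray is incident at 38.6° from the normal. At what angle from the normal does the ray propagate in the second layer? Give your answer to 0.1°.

sin θ₁/V₁ = sin θ₂/V₂ ⇒ sin θ₂ = 648·sin 38.6°/1576 = 648·0.6239/1576 = 0.2565.
θ₂ = arcsin 0.2565 = 14.86° from the normal.

14.9°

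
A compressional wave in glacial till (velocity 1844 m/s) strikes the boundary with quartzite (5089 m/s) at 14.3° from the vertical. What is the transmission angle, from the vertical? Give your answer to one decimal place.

Snell's law: sin θ₂ = (V₂/V₁)·sin θ₁ = (5089/1844)·sin 14.3° = 0.6817.
θ₂ = sin⁻¹(0.6817) = 42.97° (from vertical).

43.0°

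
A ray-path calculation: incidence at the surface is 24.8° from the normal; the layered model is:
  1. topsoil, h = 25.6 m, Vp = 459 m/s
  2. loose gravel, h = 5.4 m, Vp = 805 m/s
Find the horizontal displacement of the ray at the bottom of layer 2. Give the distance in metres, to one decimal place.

17.7 m

Ray parameter p = sin 24.8° / 459 m/s = 9.1384e-04 s/m.
Layer 1: θ = 24.80°; offset = 25.6·tan 24.80° = 11.829 m.
Layer 2: sin θ = p·805 = 0.7356 → θ = 47.36°; offset = 5.4·tan 47.36° = 5.865 m.
Total horizontal offset = 17.693 m.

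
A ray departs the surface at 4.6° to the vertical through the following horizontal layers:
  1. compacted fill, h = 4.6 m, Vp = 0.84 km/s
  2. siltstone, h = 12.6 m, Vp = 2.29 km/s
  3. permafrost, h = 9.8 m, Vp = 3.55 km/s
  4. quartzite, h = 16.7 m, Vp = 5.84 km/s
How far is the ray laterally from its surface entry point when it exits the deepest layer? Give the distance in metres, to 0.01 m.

Apply Snell's law at each interface; in layer i the horizontal offset is hᵢ·tan θᵢ.
Layer 1: θ = 4.60°; offset = 4.6·tan 4.60° = 0.3701 m.
Layer 2: sin θ = 2.29·sin 4.6°/0.84 = 0.2186, θ = 12.63°; offset = 12.6·tan 12.63° = 2.8231 m.
Layer 3: sin θ = 3.55·sin 4.6°/0.84 = 0.3389, θ = 19.81°; offset = 9.8·tan 19.81° = 3.5305 m.
Layer 4: sin θ = 5.84·sin 4.6°/0.84 = 0.5576, θ = 33.89°; offset = 16.7·tan 33.89° = 11.2169 m.
Total horizontal offset = 17.9407 m.

17.94 m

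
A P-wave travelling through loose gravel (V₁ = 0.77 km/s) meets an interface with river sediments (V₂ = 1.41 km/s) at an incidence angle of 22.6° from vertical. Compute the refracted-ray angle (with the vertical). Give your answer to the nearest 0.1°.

44.7°

sin θ₁/V₁ = sin θ₂/V₂ ⇒ sin θ₂ = 1.41·sin 22.6°/0.77 = 1.41·0.3843/0.77 = 0.7037.
θ₂ = sin⁻¹(0.7037) = 44.73° (from vertical).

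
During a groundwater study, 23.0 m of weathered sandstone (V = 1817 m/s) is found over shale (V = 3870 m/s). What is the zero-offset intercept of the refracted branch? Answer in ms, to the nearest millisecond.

22 ms

tᵢ = 2h·√(V₂²−V₁²)/(V₁V₂).
√(V₂²−V₁²) = √(3870²−1817²) = 3416.9 m/s.
tᵢ = 2·23.0·3416.9/(1817·3870) = 0.02235 s.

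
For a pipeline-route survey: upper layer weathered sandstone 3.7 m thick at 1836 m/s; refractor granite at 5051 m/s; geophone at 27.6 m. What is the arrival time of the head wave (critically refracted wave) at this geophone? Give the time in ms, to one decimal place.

9.2 ms

t = x/V₂ + 2h·√(V₂²−V₁²)/(V₁V₂).
√(V₂²−V₁²) = √(5051²−1836²) = 4705.5 m/s; delay term = 2·3.7·4705.5/(1836·5051) = 0.00375 s.
t = 27.6/5051 + 0.00375 = 0.00922 s.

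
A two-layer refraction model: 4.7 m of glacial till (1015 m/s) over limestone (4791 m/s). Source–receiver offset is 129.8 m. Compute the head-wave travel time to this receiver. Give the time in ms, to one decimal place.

36.1 ms

t = x/V₂ + 2h·√(V₂²−V₁²)/(V₁V₂).
√(V₂²−V₁²) = √(4791²−1015²) = 4682.2 m/s; delay term = 2·4.7·4682.2/(1015·4791) = 0.00905 s.
t = 129.8/4791 + 0.00905 = 0.03614 s.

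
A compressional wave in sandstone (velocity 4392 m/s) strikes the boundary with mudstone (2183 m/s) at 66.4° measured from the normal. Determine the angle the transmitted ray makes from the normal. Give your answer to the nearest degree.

sin θ₁/V₁ = sin θ₂/V₂ ⇒ sin θ₂ = 2183·sin 66.4°/4392 = 2183·0.9164/4392 = 0.4555.
θ₂ = sin⁻¹(0.4555) = 27.10° (from vertical).

27°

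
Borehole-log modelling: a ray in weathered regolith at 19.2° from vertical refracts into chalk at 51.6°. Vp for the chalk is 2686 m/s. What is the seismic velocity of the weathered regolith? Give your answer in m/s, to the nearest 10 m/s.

Snell's law: sin 19.2°/V₁ = sin 51.6°/V₂.
V₁ = V₂·sin 19.2°/sin 51.6° = 2686 × 0.4196 = 1127.14 m/s.

1130 m/s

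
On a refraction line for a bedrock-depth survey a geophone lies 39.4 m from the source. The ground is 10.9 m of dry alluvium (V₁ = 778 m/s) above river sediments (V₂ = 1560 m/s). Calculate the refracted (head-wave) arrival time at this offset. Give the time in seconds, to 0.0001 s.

θ_c = arcsin(V₁/V₂) = arcsin(778/1560) = 29.92°, cos θ_c = 0.8668.
Intercept time tᵢ = 2h cos θ_c / V₁ = 2·10.9·0.8668/778 = 0.02429 s.
t = x/V₂ + tᵢ = 39.4/1560 + 0.02429 = 0.04954 s.

0.0495 s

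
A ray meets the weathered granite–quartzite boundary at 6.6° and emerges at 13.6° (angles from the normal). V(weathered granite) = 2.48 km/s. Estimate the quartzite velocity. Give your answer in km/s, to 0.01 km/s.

Snell's law: sin 6.6°/V₁ = sin 13.6°/V₂.
V₂ = V₁·sin 13.6°/sin 6.6° = 2.48 × 2.0458 = 5.07 km/s.

5.07 km/s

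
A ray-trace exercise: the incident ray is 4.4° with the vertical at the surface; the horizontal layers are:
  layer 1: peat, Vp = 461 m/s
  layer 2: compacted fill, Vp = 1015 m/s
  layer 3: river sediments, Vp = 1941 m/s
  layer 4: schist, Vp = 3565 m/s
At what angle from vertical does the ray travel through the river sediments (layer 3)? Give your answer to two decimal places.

Snell's law across each interface conserves sin θ / V, so sin θ_3 = V_3·sin θ₁/V₁.
sin θ_3 = 1941 × sin 4.4° / 461 = 0.3230.
θ_3 = arcsin 0.3230 = 18.85°.

18.85°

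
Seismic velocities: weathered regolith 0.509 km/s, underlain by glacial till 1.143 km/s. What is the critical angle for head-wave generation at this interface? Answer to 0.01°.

26.44°

At critical incidence the refracted ray runs along the interface (θ₂ = 90°), so sin θ_c = V₁/V₂.
θ_c = arcsin(0.509/1.143) = arcsin 0.4453 = 26.44°.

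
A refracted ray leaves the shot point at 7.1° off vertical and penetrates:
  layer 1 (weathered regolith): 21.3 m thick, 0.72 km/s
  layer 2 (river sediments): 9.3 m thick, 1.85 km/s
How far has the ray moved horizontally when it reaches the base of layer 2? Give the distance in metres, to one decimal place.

5.8 m

p = sin θ₁/V₁ = sin 7.1°/0.72 = 1.7167e-01 s/km is conserved through the stack.
Layer 1: θ = 7.10°; offset = 21.3·tan 7.10° = 2.653 m.
Layer 2: sin θ = p·1.85 = 0.3176 → θ = 18.52°; offset = 9.3·tan 18.52° = 3.115 m.
Summing the layer offsets gives 5.768 m.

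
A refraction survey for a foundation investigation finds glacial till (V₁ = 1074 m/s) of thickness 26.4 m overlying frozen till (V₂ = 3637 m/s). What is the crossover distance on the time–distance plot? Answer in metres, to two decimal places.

71.58 m

θ_c = arcsin(1074/3637) = 17.18°, so cos θ_c = 0.9554 and tᵢ = 2h cos θ_c/V₁ = 0.0470 s.
At crossover x/V₁ = x/V₂ + tᵢ ⇒ x = tᵢ/(1/V₁ − 1/V₂) = 0.04697/(9.3110e-04 − 2.7495e-04) = 71.58 m.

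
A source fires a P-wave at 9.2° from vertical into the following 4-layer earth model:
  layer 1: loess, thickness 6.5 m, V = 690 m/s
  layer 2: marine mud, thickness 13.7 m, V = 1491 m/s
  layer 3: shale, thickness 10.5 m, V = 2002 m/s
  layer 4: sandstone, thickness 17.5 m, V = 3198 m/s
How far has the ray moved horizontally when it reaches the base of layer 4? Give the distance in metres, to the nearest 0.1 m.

30.9 m

Ray parameter p = sin 9.2° / 690 m/s = 2.3171e-04 s/m.
Layer 1: θ = 9.20°; offset = 6.5·tan 9.20° = 1.053 m.
Layer 2: sin θ = p·1491 = 0.3455 → θ = 20.21°; offset = 13.7·tan 20.21° = 5.044 m.
Layer 3: sin θ = p·2002 = 0.4639 → θ = 27.64°; offset = 10.5·tan 27.64° = 5.498 m.
Layer 4: sin θ = p·3198 = 0.7410 → θ = 47.82°; offset = 17.5·tan 47.82° = 19.312 m.
Σ offsets = 30.907 m.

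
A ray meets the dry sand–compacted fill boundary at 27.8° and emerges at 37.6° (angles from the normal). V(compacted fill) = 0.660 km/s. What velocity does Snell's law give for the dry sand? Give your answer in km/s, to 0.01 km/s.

0.50 km/s

sin 27.8° = 0.4664; sin 37.6° = 0.6101.
V₁ = V₂·(sin θ₁/sin θ₂) = 0.660·(0.4664/0.6101) = 0.50 km/s.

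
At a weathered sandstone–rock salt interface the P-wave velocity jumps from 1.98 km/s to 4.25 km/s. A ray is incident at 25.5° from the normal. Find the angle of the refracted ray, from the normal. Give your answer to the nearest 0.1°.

Snell's law: sin θ₂ = (V₂/V₁)·sin θ₁ = (4.25/1.98)·sin 25.5° = 0.9241.
θ₂ = sin⁻¹(0.9241) = 67.53° (from vertical).

67.5°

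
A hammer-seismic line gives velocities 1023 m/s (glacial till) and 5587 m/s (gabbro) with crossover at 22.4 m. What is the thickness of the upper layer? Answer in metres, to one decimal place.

x_cross = 2h·√((V₂+V₁)/(V₂−V₁)) → h = x_cross / (2·√((V₂+V₁)/(V₂−V₁))).
√((V₂+V₁)/(V₂−V₁)) = √((5587+1023)/(5587−1023)) = 1.2034.
h = 22.4 / (2·1.2034) = 9.31 m.

9.3 m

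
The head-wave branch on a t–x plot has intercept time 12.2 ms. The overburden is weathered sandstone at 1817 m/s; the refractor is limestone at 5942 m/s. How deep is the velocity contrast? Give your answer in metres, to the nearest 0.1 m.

11.6 m

h = tᵢ·V₁·V₂ / (2·√(V₂²−V₁²)).
√(V₂²−V₁²) = √(5942² − 1817²) = 5657.4 m/s.
h = 0.0122 s × 1817 × 5942 / (2 × 5657.4) = 11.64 m.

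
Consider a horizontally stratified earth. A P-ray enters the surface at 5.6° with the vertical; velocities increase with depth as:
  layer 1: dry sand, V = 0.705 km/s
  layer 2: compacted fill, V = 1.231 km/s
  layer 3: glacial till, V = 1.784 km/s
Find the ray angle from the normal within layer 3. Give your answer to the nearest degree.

14°

Ray parameter p = sin 5.6° / 0.705 = 1.3842e-01 s/km.
sin θ_3 = p·V_3 = 1.3842e-01 × 1.784 = 0.2469.
θ_3 = arcsin 0.2469 = 14.30°.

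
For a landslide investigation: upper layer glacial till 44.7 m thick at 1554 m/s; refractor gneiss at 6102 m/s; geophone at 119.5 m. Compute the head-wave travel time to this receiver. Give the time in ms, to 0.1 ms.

t = x/V₂ + 2h·√(V₂²−V₁²)/(V₁V₂).
√(V₂²−V₁²) = √(6102²−1554²) = 5900.8 m/s; delay term = 2·44.7·5900.8/(1554·6102) = 0.05563 s.
t = 119.5/6102 + 0.05563 = 0.07522 s.

75.2 ms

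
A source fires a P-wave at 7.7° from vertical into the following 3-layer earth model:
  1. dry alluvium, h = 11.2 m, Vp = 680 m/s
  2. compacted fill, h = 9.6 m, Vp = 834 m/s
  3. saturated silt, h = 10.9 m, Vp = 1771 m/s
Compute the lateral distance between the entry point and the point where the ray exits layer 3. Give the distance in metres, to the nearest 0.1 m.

7.2 m

Ray parameter p = sin 7.7° / 680 m/s = 1.9704e-04 s/m.
Layer 1: θ = 7.70°; offset = 11.2·tan 7.70° = 1.514 m.
Layer 2: sin θ = p·834 = 0.1643 → θ = 9.46°; offset = 9.6·tan 9.46° = 1.599 m.
Layer 3: sin θ = p·1771 = 0.3490 → θ = 20.42°; offset = 10.9·tan 20.42° = 4.059 m.
Summing the layer offsets gives 7.172 m.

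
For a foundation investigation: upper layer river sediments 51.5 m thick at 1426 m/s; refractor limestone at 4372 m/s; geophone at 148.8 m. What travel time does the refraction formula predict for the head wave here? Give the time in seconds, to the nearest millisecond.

0.102 s

θ_c = arcsin(V₁/V₂) = arcsin(1426/4372) = 19.04°, cos θ_c = 0.9453.
Intercept time tᵢ = 2h cos θ_c / V₁ = 2·51.5·0.9453/1426 = 0.06828 s.
t = x/V₂ + tᵢ = 148.8/4372 + 0.06828 = 0.10231 s.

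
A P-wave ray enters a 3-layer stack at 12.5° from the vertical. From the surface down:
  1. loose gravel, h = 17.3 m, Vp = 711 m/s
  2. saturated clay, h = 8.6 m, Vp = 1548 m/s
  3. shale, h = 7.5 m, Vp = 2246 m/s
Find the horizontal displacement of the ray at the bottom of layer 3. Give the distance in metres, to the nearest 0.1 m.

p = sin θ₁/V₁ = sin 12.5°/711 = 3.0442e-04 s/m is conserved through the stack.
Layer 1: θ = 12.50°; offset = 17.3·tan 12.50° = 3.835 m.
Layer 2: sin θ = p·1548 = 0.4712 → θ = 28.11°; offset = 8.6·tan 28.11° = 4.595 m.
Layer 3: sin θ = p·2246 = 0.6837 → θ = 43.13°; offset = 7.5·tan 43.13° = 7.027 m.
Summing the layer offsets gives 15.457 m.

15.5 m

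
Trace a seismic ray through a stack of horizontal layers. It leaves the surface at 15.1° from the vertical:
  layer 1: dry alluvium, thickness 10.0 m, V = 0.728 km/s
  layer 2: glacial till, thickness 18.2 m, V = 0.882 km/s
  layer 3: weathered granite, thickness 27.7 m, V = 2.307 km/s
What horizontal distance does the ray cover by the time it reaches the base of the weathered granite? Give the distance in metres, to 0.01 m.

p = sin θ₁/V₁ = sin 15.1°/0.728 = 3.5784e-01 s/km is conserved through the stack.
Layer 1: θ = 15.10°; offset = 10.0·tan 15.10° = 2.6982 m.
Layer 2: sin θ = p·0.882 = 0.3156 → θ = 18.40°; offset = 18.2·tan 18.40° = 6.0535 m.
Layer 3: sin θ = p·2.307 = 0.8255 → θ = 55.64°; offset = 27.7·tan 55.64° = 40.5185 m.
Total horizontal offset = 49.2702 m.

49.27 m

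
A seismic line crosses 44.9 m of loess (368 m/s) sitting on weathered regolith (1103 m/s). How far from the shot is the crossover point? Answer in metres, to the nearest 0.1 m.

127.0 m

θ_c = arcsin(368/1103) = 19.49°, so cos θ_c = 0.9427 and tᵢ = 2h cos θ_c/V₁ = 0.2300 s.
At crossover x/V₁ = x/V₂ + tᵢ ⇒ x = tᵢ/(1/V₁ − 1/V₂) = 0.23004/(2.7174e-03 − 9.0662e-04) = 127.04 m.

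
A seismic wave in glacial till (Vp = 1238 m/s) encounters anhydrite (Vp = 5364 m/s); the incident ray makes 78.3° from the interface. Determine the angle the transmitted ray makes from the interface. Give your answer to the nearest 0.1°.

Angle from the normal: 90° − 78.3° = 11.7°.
sin θ₁/V₁ = sin θ₂/V₂ ⇒ sin θ₂ = 5364·sin 11.7°/1238 = 5364·0.2028/1238 = 0.8786.
θ₂ = sin⁻¹(0.8786) = 61.48° (from vertical).
From the interface: 90° − 61.48° = 28.52°.

28.5°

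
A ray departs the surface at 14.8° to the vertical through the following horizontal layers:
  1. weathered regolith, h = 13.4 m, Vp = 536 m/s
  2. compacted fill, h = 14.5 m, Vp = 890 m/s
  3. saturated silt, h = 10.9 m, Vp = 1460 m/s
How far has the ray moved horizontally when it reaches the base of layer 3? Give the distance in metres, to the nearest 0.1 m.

Apply Snell's law at each interface; in layer i the horizontal offset is hᵢ·tan θᵢ.
Layer 1: θ = 14.80°; offset = 13.4·tan 14.80° = 3.540 m.
Layer 2: sin θ = 890·sin 14.8°/536 = 0.4242, θ = 25.10°; offset = 14.5·tan 25.10° = 6.791 m.
Layer 3: sin θ = 1460·sin 14.8°/536 = 0.6958, θ = 44.09°; offset = 10.9·tan 44.09° = 10.560 m.
Σ offsets = 20.891 m.

20.9 m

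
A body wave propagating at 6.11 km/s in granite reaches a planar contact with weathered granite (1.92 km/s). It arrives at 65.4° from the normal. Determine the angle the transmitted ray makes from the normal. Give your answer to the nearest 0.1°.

Snell's law: sin θ₂ = (V₂/V₁)·sin θ₁ = (1.92/6.11)·sin 65.4° = 0.2857.
θ₂ = sin⁻¹(0.2857) = 16.60° (from vertical).

16.6°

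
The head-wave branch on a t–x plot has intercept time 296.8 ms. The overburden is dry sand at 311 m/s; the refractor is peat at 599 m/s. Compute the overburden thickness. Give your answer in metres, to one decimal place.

54.0 m

θ_c = arcsin(311/599) = 31.28°; cos θ_c = 0.8547.
tᵢ = 2h cos θ_c/V₁ ⇒ h = tᵢ·V₁/(2 cos θ_c) = 0.2968·311/(2·0.8547) = 54.00 m.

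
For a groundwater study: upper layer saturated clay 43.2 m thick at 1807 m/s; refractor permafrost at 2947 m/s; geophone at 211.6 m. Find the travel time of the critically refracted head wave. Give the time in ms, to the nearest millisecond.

t = x/V₂ + 2h·√(V₂²−V₁²)/(V₁V₂).
√(V₂²−V₁²) = √(2947²−1807²) = 2328.0 m/s; delay term = 2·43.2·2328.0/(1807·2947) = 0.03777 s.
t = 211.6/2947 + 0.03777 = 0.10957 s.

110 ms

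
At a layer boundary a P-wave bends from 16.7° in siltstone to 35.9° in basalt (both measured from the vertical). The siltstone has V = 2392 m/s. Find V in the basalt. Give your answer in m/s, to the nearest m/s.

4881 m/s

Snell's law: sin 16.7°/V₁ = sin 35.9°/V₂.
V₂ = V₁·sin 35.9°/sin 16.7° = 2392 × 2.0405 = 4880.99 m/s.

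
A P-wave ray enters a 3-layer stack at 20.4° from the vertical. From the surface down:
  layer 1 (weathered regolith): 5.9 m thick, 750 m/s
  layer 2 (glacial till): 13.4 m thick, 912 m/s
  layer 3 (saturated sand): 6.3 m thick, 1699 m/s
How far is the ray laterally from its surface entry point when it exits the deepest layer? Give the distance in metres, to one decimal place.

Apply Snell's law at each interface; in layer i the horizontal offset is hᵢ·tan θᵢ.
Layer 1: θ = 20.40°; offset = 5.9·tan 20.40° = 2.194 m.
Layer 2: sin θ = 912·sin 20.4°/750 = 0.4239, θ = 25.08°; offset = 13.4·tan 25.08° = 6.271 m.
Layer 3: sin θ = 1699·sin 20.4°/750 = 0.7896, θ = 52.15°; offset = 6.3·tan 52.15° = 8.108 m.
Σ offsets = 16.573 m.

16.6 m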